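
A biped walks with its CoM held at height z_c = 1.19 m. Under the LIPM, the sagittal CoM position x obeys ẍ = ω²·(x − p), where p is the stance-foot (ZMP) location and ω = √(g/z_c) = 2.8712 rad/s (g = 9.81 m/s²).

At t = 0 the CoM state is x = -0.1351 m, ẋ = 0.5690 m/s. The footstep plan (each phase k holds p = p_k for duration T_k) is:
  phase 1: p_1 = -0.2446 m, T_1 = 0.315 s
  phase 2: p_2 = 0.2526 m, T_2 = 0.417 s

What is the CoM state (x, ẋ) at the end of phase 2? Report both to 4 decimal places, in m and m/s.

x = 0.6074, ẋ = 1.4809

phase 1: p=-0.2446, T=0.315, ωT=0.904428, cosh=1.437646, sinh=1.032873; start (x,ẋ)=(-0.135100, 0.569000) → end (x,ẋ)=(0.117512, 1.142752)
phase 2: p=0.2526, T=0.417, ωT=1.197290, cosh=1.806572, sinh=1.504561; start (x,ẋ)=(0.117512, 1.142752) → end (x,ẋ)=(0.607376, 1.480897)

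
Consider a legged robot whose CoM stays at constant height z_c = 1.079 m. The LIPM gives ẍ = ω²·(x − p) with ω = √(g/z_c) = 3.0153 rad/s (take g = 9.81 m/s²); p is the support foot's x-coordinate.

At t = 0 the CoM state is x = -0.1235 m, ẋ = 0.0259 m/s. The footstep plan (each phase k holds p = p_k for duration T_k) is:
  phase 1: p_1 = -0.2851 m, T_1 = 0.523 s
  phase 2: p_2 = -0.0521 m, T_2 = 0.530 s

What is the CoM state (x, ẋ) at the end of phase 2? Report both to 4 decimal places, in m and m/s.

phase 1: p=-0.2851, T=0.523, ωT=1.577002, cosh=2.523508, sinh=2.316914; start (x,ẋ)=(-0.123500, 0.025900) → end (x,ẋ)=(0.142600, 1.194327)
phase 2: p=-0.0521, T=0.530, ωT=1.598109, cosh=2.572977, sinh=2.370698; start (x,ẋ)=(0.142600, 1.194327) → end (x,ẋ)=(1.387866, 4.464764)

x = 1.3879, ẋ = 4.4648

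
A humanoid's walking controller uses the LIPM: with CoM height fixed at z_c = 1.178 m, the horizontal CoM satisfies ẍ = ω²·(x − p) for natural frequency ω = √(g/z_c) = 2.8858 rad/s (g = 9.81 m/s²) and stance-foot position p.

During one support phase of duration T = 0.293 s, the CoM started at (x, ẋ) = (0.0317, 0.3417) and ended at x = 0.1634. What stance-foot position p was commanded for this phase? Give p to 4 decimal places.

p = -0.0190

ωT = 2.8858·0.293 = 0.845539; cosh(ωT) = 1.379280, sinh(ωT) = 0.949954
x(T) = p + (x₀−p)·cosh(ωT) + (ẋ₀/ω)·sinh(ωT) ⇒ p·(1 − cosh) = x(T) − x₀·cosh − (ẋ₀/ω)·sinh
numerator   = 0.1634 − (0.0317)·1.379280 − (0.3417/2.8858)·0.949954 = 0.007195
denominator = 1 − 1.379280 = -0.379280
p = 0.007195 / -0.379280 = -0.0190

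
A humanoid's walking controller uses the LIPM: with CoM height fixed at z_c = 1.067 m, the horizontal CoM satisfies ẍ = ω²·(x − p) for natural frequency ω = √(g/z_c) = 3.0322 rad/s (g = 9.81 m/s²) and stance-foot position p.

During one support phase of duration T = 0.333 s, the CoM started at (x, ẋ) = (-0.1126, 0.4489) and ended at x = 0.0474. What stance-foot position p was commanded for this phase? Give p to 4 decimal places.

ωT = 3.0322·0.333 = 1.009723; cosh(ωT) = 1.554580, sinh(ωT) = 1.190260
x(T) = p + (x₀−p)·cosh(ωT) + (ẋ₀/ω)·sinh(ωT) ⇒ p·(1 − cosh) = x(T) − x₀·cosh − (ẋ₀/ω)·sinh
numerator   = 0.0474 − (-0.1126)·1.554580 − (0.4489/3.0322)·1.190260 = 0.046234
denominator = 1 − 1.554580 = -0.554580
p = 0.046234 / -0.554580 = -0.0834

p = -0.0834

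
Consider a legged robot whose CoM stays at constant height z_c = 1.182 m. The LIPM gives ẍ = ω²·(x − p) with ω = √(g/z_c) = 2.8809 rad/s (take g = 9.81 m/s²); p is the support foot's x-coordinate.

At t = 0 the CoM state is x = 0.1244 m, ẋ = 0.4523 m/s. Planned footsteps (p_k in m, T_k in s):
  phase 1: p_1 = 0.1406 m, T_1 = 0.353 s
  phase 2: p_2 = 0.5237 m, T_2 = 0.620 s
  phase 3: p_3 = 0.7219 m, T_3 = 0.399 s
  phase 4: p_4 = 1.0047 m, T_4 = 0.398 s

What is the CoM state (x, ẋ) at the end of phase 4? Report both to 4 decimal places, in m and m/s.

x = -0.3005, ẋ = -3.4221

phase 1: p=0.1406, T=0.353, ωT=1.016958, cosh=1.563232, sinh=1.201539; start (x,ẋ)=(0.124400, 0.452300) → end (x,ẋ)=(0.303917, 0.650973)
phase 2: p=0.5237, T=0.620, ωT=1.786158, cosh=3.067044, sinh=2.899441; start (x,ẋ)=(0.303917, 0.650973) → end (x,ẋ)=(0.504778, 0.160714)
phase 3: p=0.7219, T=0.399, ωT=1.149479, cosh=1.736675, sinh=1.419873; start (x,ẋ)=(0.504778, 0.160714) → end (x,ẋ)=(0.424038, -0.609034)
phase 4: p=1.0047, T=0.398, ωT=1.146598, cosh=1.732592, sinh=1.414876; start (x,ẋ)=(0.424038, -0.609034) → end (x,ẋ)=(-0.300460, -3.422051)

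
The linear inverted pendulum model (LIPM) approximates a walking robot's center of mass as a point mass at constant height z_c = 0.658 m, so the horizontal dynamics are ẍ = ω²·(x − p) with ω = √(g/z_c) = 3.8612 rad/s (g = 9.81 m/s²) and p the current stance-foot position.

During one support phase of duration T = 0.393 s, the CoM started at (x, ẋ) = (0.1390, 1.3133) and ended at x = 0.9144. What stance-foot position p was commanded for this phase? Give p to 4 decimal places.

p = 0.1123

ωT = 3.8612·0.393 = 1.517452; cosh(ωT) = 2.389929, sinh(ωT) = 2.170659
x(T) = p + (x₀−p)·cosh(ωT) + (ẋ₀/ω)·sinh(ωT) ⇒ p·(1 − cosh) = x(T) − x₀·cosh − (ẋ₀/ω)·sinh
numerator   = 0.9144 − (0.1390)·2.389929 − (1.3133/3.8612)·2.170659 = -0.156101
denominator = 1 − 2.389929 = -1.389929
p = -0.156101 / -1.389929 = 0.1123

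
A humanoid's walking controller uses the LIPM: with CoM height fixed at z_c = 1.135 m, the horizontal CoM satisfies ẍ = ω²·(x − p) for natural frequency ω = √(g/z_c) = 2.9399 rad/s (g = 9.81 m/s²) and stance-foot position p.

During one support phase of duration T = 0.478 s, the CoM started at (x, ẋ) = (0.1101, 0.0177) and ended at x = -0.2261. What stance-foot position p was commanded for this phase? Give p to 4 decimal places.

ωT = 2.9399·0.478 = 1.405272; cosh(ωT) = 2.160968, sinh(ωT) = 1.915668
x(T) = p + (x₀−p)·cosh(ωT) + (ẋ₀/ω)·sinh(ωT) ⇒ p·(1 − cosh) = x(T) − x₀·cosh − (ẋ₀/ω)·sinh
numerator   = -0.2261 − (0.1101)·2.160968 − (0.0177/2.9399)·1.915668 = -0.475556
denominator = 1 − 2.160968 = -1.160968
p = -0.475556 / -1.160968 = 0.4096

p = 0.4096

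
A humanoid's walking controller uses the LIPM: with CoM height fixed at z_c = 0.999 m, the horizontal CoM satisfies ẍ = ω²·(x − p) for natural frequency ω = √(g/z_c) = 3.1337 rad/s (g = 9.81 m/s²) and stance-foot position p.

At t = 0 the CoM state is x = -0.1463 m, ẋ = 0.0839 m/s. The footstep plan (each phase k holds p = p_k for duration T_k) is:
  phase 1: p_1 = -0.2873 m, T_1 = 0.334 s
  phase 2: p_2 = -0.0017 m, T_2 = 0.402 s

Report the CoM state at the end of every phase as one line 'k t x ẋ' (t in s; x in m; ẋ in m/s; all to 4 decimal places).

phase 1: p=-0.2873, T=0.334, ωT=1.046656, cosh=1.599610, sinh=1.248500; start (x,ẋ)=(-0.146300, 0.083900) → end (x,ẋ)=(-0.028328, 0.685859)
phase 2: p=-0.0017, T=0.402, ωT=1.259747, cosh=1.904128, sinh=1.620403; start (x,ẋ)=(-0.028328, 0.685859) → end (x,ẋ)=(0.302247, 1.170750)

1 0.3340 -0.0283 0.6859
2 0.7360 0.3022 1.1707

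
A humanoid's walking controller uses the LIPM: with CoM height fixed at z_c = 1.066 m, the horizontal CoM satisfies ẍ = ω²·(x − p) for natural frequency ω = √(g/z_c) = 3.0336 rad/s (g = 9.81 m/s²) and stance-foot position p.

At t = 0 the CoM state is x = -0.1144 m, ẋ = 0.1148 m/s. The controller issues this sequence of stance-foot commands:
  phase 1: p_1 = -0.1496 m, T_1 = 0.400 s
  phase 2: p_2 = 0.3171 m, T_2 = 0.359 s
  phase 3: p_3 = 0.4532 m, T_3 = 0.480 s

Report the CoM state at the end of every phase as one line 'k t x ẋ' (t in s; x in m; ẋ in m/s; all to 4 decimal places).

1 0.4000 -0.0271 0.3740
2 0.7590 -0.0898 -0.7570
3 1.2390 -1.2807 -5.0524

phase 1: p=-0.1496, T=0.400, ωT=1.213440, cosh=1.831107, sinh=1.533934; start (x,ẋ)=(-0.114400, 0.114800) → end (x,ẋ)=(-0.027097, 0.374009)
phase 2: p=0.3171, T=0.359, ωT=1.089062, cosh=1.654009, sinh=1.317477; start (x,ẋ)=(-0.027097, 0.374009) → end (x,ẋ)=(-0.089774, -0.757037)
phase 3: p=0.4532, T=0.480, ωT=1.456128, cosh=2.261228, sinh=2.028091; start (x,ẋ)=(-0.089774, -0.757037) → end (x,ẋ)=(-1.280700, -5.052437)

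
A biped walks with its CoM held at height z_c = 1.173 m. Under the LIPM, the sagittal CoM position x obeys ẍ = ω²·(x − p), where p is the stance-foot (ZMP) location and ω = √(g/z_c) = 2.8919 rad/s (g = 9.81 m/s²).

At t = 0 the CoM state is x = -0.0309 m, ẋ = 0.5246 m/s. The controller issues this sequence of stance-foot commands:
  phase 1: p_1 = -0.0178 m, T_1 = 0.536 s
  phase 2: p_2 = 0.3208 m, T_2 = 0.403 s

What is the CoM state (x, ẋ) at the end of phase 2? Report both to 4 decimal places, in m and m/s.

phase 1: p=-0.0178, T=0.536, ωT=1.550058, cosh=2.461990, sinh=2.249755; start (x,ẋ)=(-0.030900, 0.524600) → end (x,ẋ)=(0.358061, 1.206331)
phase 2: p=0.3208, T=0.403, ωT=1.165436, cosh=1.759553, sinh=1.447767; start (x,ẋ)=(0.358061, 1.206331) → end (x,ẋ)=(0.990285, 2.278606)

x = 0.9903, ẋ = 2.2786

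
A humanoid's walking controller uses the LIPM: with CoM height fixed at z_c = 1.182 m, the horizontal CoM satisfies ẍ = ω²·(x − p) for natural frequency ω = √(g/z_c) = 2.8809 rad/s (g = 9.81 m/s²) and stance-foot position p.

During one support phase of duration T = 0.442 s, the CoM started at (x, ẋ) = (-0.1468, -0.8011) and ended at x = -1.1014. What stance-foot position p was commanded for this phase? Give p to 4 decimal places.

ωT = 2.8809·0.442 = 1.273358; cosh(ωT) = 1.926360, sinh(ωT) = 1.646470
x(T) = p + (x₀−p)·cosh(ωT) + (ẋ₀/ω)·sinh(ωT) ⇒ p·(1 − cosh) = x(T) − x₀·cosh − (ẋ₀/ω)·sinh
numerator   = -1.1014 − (-0.1468)·1.926360 − (-0.8011/2.8809)·1.646470 = -0.360772
denominator = 1 − 1.926360 = -0.926360
p = -0.360772 / -0.926360 = 0.3895

p = 0.3895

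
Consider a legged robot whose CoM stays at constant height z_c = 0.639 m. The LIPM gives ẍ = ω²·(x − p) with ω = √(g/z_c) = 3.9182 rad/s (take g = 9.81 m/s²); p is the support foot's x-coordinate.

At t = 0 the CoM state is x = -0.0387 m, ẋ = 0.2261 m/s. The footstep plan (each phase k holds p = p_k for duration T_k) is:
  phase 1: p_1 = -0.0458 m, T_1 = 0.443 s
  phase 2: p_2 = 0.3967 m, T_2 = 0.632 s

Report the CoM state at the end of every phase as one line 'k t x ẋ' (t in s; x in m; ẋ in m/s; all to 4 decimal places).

phase 1: p=-0.0458, T=0.443, ωT=1.735763, cosh=2.924759, sinh=2.748493; start (x,ẋ)=(-0.038700, 0.226100) → end (x,ẋ)=(0.133568, 0.737749)
phase 2: p=0.3967, T=0.632, ωT=2.476302, cosh=5.990623, sinh=5.906569; start (x,ẋ)=(0.133568, 0.737749) → end (x,ẋ)=(-0.067491, -1.670124)

1 0.4430 0.1336 0.7377
2 1.0750 -0.0675 -1.6701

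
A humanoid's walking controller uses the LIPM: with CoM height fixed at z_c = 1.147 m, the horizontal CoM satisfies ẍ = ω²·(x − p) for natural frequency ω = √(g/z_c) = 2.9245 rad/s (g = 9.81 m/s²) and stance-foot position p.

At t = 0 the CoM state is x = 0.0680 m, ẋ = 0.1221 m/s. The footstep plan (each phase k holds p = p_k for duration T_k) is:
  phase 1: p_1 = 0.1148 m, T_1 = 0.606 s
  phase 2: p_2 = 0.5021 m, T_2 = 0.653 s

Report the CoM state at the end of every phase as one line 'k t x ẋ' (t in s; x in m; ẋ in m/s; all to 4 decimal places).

phase 1: p=0.1148, T=0.606, ωT=1.772247, cosh=3.027005, sinh=2.857055; start (x,ẋ)=(0.068000, 0.122100) → end (x,ẋ)=(0.092420, -0.021438)
phase 2: p=0.5021, T=0.653, ωT=1.909699, cosh=3.449589, sinh=3.301464; start (x,ẋ)=(0.092420, -0.021438) → end (x,ẋ)=(-0.935328, -4.029464)

1 0.6060 0.0924 -0.0214
2 1.2590 -0.9353 -4.0295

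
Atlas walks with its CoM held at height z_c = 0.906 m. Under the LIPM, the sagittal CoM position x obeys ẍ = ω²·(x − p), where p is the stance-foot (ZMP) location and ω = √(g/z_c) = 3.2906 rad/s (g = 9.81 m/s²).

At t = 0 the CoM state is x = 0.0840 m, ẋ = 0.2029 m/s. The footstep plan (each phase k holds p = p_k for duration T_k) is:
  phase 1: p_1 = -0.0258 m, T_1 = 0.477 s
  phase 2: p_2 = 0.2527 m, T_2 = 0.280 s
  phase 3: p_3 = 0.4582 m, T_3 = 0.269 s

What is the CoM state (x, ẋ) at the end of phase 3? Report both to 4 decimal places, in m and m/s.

phase 1: p=-0.0258, T=0.477, ωT=1.569616, cosh=2.506464, sinh=2.298339; start (x,ẋ)=(0.084000, 0.202900) → end (x,ẋ)=(0.391127, 1.338970)
phase 2: p=0.2527, T=0.280, ωT=0.921368, cosh=1.455350, sinh=1.057376; start (x,ẋ)=(0.391127, 1.338970) → end (x,ẋ)=(0.884413, 2.430311)
phase 3: p=0.4582, T=0.269, ωT=0.885171, cosh=1.418022, sinh=1.005378; start (x,ẋ)=(0.884413, 2.430311) → end (x,ẋ)=(1.805113, 4.856272)

x = 1.8051, ẋ = 4.8563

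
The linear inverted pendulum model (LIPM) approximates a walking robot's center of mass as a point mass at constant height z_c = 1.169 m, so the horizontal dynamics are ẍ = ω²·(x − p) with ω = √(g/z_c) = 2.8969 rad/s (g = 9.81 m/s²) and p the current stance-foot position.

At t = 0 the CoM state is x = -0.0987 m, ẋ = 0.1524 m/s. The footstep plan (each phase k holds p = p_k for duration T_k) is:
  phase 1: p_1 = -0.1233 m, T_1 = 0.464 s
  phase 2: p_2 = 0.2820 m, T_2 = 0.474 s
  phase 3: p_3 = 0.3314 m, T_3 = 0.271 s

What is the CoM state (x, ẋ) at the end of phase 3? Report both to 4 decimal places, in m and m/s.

x = -0.2305, ẋ = -1.4244

phase 1: p=-0.1233, T=0.464, ωT=1.344162, cosh=2.047864, sinh=1.787106; start (x,ẋ)=(-0.098700, 0.152400) → end (x,ẋ)=(0.021093, 0.439450)
phase 2: p=0.2820, T=0.474, ωT=1.373131, cosh=2.100501, sinh=1.847189; start (x,ẋ)=(0.021093, 0.439450) → end (x,ẋ)=(0.014178, -0.473076)
phase 3: p=0.3314, T=0.271, ωT=0.785060, cosh=1.324315, sinh=0.868223; start (x,ẋ)=(0.014178, -0.473076) → end (x,ẋ)=(-0.230487, -1.424365)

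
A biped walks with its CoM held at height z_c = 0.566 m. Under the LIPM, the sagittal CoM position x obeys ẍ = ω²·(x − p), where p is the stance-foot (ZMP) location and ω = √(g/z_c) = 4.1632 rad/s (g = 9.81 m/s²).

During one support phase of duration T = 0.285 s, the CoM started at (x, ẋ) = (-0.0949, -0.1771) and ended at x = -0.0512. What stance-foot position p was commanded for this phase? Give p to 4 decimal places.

ωT = 4.1632·0.285 = 1.186512; cosh(ωT) = 1.790460, sinh(ωT) = 1.485176
x(T) = p + (x₀−p)·cosh(ωT) + (ẋ₀/ω)·sinh(ωT) ⇒ p·(1 − cosh) = x(T) − x₀·cosh − (ẋ₀/ω)·sinh
numerator   = -0.0512 − (-0.0949)·1.790460 − (-0.1771/4.1632)·1.485176 = 0.181893
denominator = 1 − 1.790460 = -0.790460
p = 0.181893 / -0.790460 = -0.2301

p = -0.2301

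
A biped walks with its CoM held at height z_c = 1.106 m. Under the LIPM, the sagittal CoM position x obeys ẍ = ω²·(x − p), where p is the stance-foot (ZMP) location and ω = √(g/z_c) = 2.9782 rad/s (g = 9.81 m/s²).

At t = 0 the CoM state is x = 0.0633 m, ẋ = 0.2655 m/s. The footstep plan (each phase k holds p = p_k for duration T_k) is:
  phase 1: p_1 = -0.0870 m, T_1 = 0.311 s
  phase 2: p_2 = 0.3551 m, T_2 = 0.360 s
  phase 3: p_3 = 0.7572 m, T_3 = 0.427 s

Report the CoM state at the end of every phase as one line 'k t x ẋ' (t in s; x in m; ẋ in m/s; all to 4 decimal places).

1 0.3110 0.2274 0.8642
2 0.6710 0.5210 0.9199
3 1.0980 0.8104 0.6135

phase 1: p=-0.0870, T=0.311, ωT=0.926220, cosh=1.460498, sinh=1.064450; start (x,ẋ)=(0.063300, 0.265500) → end (x,ẋ)=(0.227406, 0.864235)
phase 2: p=0.3551, T=0.360, ωT=1.072152, cosh=1.631966, sinh=1.289694; start (x,ẋ)=(0.227406, 0.864235) → end (x,ẋ)=(0.520961, 0.919933)
phase 3: p=0.7572, T=0.427, ωT=1.271691, cosh=1.923619, sinh=1.643262; start (x,ẋ)=(0.520961, 0.919933) → end (x,ẋ)=(0.810351, 0.613454)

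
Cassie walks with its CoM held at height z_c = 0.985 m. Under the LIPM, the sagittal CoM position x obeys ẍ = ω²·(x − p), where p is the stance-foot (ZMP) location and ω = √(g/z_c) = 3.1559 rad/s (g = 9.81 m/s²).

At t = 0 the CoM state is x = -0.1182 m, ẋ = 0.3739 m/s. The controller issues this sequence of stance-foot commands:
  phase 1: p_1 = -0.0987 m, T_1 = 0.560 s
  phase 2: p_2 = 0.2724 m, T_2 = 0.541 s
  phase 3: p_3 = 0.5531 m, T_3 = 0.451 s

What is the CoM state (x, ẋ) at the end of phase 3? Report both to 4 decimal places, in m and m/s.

x = 2.3133, ẋ = 5.8227

phase 1: p=-0.0987, T=0.560, ωT=1.767304, cosh=3.012920, sinh=2.842127; start (x,ẋ)=(-0.118200, 0.373900) → end (x,ẋ)=(0.179273, 0.951626)
phase 2: p=0.2724, T=0.541, ωT=1.707342, cosh=2.847816, sinh=2.666469; start (x,ẋ)=(0.179273, 0.951626) → end (x,ẋ)=(0.811236, 1.926385)
phase 3: p=0.5531, T=0.451, ωT=1.423311, cosh=2.195878, sinh=1.954963; start (x,ẋ)=(0.811236, 1.926385) → end (x,ẋ)=(2.313259, 5.822719)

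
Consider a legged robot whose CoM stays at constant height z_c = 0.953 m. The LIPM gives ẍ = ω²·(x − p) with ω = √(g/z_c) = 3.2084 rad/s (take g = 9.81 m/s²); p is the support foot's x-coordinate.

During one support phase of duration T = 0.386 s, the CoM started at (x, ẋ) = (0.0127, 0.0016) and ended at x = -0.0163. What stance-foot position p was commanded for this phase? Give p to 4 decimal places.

p = 0.0469

ωT = 3.2084·0.386 = 1.238442; cosh(ωT) = 1.870035, sinh(ωT) = 1.580200
x(T) = p + (x₀−p)·cosh(ωT) + (ẋ₀/ω)·sinh(ωT) ⇒ p·(1 − cosh) = x(T) − x₀·cosh − (ẋ₀/ω)·sinh
numerator   = -0.0163 − (0.0127)·1.870035 − (0.0016/3.2084)·1.580200 = -0.040837
denominator = 1 − 1.870035 = -0.870035
p = -0.040837 / -0.870035 = 0.0469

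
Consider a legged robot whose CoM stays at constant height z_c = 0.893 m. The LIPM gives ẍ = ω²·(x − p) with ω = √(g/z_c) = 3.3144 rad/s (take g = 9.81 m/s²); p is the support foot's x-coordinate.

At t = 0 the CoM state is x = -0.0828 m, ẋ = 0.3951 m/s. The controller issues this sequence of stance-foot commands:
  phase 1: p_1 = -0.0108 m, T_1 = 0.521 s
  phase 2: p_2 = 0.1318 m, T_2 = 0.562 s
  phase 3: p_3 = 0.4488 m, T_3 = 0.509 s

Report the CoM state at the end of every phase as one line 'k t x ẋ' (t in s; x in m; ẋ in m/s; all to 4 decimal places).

phase 1: p=-0.0108, T=0.521, ωT=1.726802, cosh=2.900249, sinh=2.722397; start (x,ẋ)=(-0.082800, 0.395100) → end (x,ẋ)=(0.104911, 0.496224)
phase 2: p=0.1318, T=0.562, ωT=1.862693, cosh=3.298156, sinh=3.142902; start (x,ẋ)=(0.104911, 0.496224) → end (x,ẋ)=(0.513664, 1.356528)
phase 3: p=0.4488, T=0.509, ωT=1.687030, cosh=2.794238, sinh=2.609169; start (x,ẋ)=(0.513664, 1.356528) → end (x,ẋ)=(1.697935, 4.351397)

1 0.5210 0.1049 0.4962
2 1.0830 0.5137 1.3565
3 1.5920 1.6979 4.3514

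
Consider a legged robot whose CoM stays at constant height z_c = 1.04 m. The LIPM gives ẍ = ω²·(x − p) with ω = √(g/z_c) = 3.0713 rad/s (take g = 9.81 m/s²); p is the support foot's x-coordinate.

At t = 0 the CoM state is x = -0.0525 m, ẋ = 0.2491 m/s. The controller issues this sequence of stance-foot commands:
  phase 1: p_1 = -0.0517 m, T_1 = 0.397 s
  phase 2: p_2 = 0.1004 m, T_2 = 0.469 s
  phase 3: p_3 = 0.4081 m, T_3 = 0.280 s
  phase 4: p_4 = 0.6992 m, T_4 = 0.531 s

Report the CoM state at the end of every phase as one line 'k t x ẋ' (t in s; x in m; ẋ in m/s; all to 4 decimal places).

phase 1: p=-0.0517, T=0.397, ωT=1.219306, cosh=1.840137, sinh=1.544702; start (x,ẋ)=(-0.052500, 0.249100) → end (x,ẋ)=(0.072112, 0.454583)
phase 2: p=0.1004, T=0.469, ωT=1.440440, cosh=2.229688, sinh=1.992864; start (x,ẋ)=(0.072112, 0.454583) → end (x,ẋ)=(0.332290, 0.840436)
phase 3: p=0.4081, T=0.280, ωT=0.859964, cosh=1.393126, sinh=0.969949; start (x,ẋ)=(0.332290, 0.840436) → end (x,ẋ)=(0.567906, 0.944995)
phase 4: p=0.6992, T=0.531, ωT=1.630860, cosh=2.652014, sinh=2.456253; start (x,ẋ)=(0.567906, 0.944995) → end (x,ẋ)=(1.106760, 1.515672)

1 0.3970 0.0721 0.4546
2 0.8660 0.3323 0.8404
3 1.1460 0.5679 0.9450
4 1.6770 1.1068 1.5157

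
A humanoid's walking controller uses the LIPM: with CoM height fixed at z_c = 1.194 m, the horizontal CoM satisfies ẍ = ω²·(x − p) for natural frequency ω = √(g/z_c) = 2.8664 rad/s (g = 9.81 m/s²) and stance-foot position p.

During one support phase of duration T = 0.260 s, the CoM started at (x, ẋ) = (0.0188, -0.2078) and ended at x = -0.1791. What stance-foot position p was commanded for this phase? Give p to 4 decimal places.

p = 0.4959

ωT = 2.8664·0.260 = 0.745264; cosh(ωT) = 1.290803, sinh(ωT) = 0.816194
x(T) = p + (x₀−p)·cosh(ωT) + (ẋ₀/ω)·sinh(ωT) ⇒ p·(1 − cosh) = x(T) − x₀·cosh − (ẋ₀/ω)·sinh
numerator   = -0.1791 − (0.0188)·1.290803 − (-0.2078/2.8664)·0.816194 = -0.144197
denominator = 1 − 1.290803 = -0.290803
p = -0.144197 / -0.290803 = 0.4959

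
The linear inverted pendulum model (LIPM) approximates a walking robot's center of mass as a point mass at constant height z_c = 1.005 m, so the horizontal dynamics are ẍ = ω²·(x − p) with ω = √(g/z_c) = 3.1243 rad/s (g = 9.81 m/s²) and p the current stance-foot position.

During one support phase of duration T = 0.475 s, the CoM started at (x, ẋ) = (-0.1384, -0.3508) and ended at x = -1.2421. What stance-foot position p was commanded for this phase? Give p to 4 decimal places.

ωT = 3.1243·0.475 = 1.484042; cosh(ωT) = 2.318730, sinh(ωT) = 2.092010
x(T) = p + (x₀−p)·cosh(ωT) + (ẋ₀/ω)·sinh(ωT) ⇒ p·(1 − cosh) = x(T) − x₀·cosh − (ẋ₀/ω)·sinh
numerator   = -1.2421 − (-0.1384)·2.318730 − (-0.3508/3.1243)·2.092010 = -0.686294
denominator = 1 − 2.318730 = -1.318730
p = -0.686294 / -1.318730 = 0.5204

p = 0.5204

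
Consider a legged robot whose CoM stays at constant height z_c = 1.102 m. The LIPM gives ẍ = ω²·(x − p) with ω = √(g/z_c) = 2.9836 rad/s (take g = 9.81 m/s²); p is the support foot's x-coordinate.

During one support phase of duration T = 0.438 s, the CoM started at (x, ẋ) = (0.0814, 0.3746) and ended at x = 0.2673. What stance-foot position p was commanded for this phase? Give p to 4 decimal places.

ωT = 2.9836·0.438 = 1.306817; cosh(ωT) = 1.982538, sinh(ωT) = 1.711857
x(T) = p + (x₀−p)·cosh(ωT) + (ẋ₀/ω)·sinh(ωT) ⇒ p·(1 − cosh) = x(T) − x₀·cosh − (ẋ₀/ω)·sinh
numerator   = 0.2673 − (0.0814)·1.982538 − (0.3746/2.9836)·1.711857 = -0.109007
denominator = 1 − 1.982538 = -0.982538
p = -0.109007 / -0.982538 = 0.1109

p = 0.1109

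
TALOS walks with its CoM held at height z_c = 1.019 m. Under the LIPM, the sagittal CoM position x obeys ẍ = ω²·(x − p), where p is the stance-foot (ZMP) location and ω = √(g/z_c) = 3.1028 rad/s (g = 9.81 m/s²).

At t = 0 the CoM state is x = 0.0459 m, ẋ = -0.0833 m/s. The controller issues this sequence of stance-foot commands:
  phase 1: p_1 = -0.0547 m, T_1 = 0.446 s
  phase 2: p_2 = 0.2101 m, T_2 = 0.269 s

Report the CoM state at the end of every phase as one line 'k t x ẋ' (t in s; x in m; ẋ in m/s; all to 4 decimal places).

1 0.4460 0.1084 0.4070
2 0.7150 0.1935 0.2622

phase 1: p=-0.0547, T=0.446, ωT=1.383849, cosh=2.120421, sinh=1.869809; start (x,ẋ)=(0.045900, -0.083300) → end (x,ẋ)=(0.108416, 0.407014)
phase 2: p=0.2101, T=0.269, ωT=0.834653, cosh=1.369020, sinh=0.934995; start (x,ẋ)=(0.108416, 0.407014) → end (x,ẋ)=(0.193542, 0.262215)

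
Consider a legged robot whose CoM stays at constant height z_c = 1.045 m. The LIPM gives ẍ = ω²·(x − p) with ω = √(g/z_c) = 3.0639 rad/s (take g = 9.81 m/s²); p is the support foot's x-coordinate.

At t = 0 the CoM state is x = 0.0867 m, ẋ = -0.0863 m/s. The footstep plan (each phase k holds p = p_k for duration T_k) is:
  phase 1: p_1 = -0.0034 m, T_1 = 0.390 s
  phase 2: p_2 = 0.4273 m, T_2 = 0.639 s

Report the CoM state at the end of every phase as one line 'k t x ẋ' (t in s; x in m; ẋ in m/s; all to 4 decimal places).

phase 1: p=-0.0034, T=0.390, ωT=1.194921, cosh=1.803012, sinh=1.500284; start (x,ẋ)=(0.086700, -0.086300) → end (x,ẋ)=(0.116793, 0.258565)
phase 2: p=0.4273, T=0.639, ωT=1.957832, cosh=3.612559, sinh=3.471394; start (x,ẋ)=(0.116793, 0.258565) → end (x,ẋ)=(-0.401470, -2.368471)

1 0.3900 0.1168 0.2586
2 1.0290 -0.4015 -2.3685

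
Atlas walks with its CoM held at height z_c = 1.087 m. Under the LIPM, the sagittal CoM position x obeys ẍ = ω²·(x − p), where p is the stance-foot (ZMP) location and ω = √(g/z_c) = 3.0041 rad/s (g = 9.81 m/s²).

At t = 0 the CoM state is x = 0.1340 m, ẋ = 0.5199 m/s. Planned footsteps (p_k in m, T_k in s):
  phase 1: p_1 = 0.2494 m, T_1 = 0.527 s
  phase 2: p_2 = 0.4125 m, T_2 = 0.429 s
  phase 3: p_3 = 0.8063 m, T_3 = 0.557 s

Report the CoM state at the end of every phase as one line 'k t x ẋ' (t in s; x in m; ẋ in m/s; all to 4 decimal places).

phase 1: p=0.2494, T=0.527, ωT=1.583161, cosh=2.537825, sinh=2.332500; start (x,ẋ)=(0.134000, 0.519900) → end (x,ẋ)=(0.360206, 0.510800)
phase 2: p=0.4125, T=0.429, ωT=1.288759, cosh=1.951947, sinh=1.676334; start (x,ẋ)=(0.360206, 0.510800) → end (x,ẋ)=(0.595458, 0.733706)
phase 3: p=0.8063, T=0.557, ωT=1.673284, cosh=2.758635, sinh=2.571005; start (x,ẋ)=(0.595458, 0.733706) → end (x,ẋ)=(0.852594, 0.395581)

1 0.5270 0.3602 0.5108
2 0.9560 0.5955 0.7337
3 1.5130 0.8526 0.3956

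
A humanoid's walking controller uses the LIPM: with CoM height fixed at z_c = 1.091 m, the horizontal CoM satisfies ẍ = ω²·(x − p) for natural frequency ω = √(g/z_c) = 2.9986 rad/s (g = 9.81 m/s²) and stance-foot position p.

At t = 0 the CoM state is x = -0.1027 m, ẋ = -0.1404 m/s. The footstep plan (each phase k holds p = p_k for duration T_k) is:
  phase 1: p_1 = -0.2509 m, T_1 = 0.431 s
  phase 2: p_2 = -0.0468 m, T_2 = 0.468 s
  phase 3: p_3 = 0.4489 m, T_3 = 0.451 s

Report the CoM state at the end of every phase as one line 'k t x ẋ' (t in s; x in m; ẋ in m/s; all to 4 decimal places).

1 0.4310 -0.0395 0.4732
2 0.8990 0.2705 1.0624
3 1.3500 0.7201 1.2265

phase 1: p=-0.2509, T=0.431, ωT=1.292397, cosh=1.958058, sinh=1.683446; start (x,ẋ)=(-0.102700, -0.140400) → end (x,ẋ)=(-0.039538, 0.473199)
phase 2: p=-0.0468, T=0.468, ωT=1.403345, cosh=2.157280, sinh=1.911506; start (x,ẋ)=(-0.039538, 0.473199) → end (x,ẋ)=(0.270515, 1.062449)
phase 3: p=0.4489, T=0.451, ωT=1.352369, cosh=2.062600, sinh=1.803973; start (x,ẋ)=(0.270515, 1.062449) → end (x,ẋ)=(0.720138, 1.226452)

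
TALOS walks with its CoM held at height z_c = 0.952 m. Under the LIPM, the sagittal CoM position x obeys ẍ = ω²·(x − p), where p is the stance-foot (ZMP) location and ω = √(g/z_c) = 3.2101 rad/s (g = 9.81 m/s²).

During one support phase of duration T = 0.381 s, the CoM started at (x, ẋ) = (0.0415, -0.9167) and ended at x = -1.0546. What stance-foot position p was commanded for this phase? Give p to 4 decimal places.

ωT = 3.2101·0.381 = 1.223048; cosh(ωT) = 1.845930, sinh(ωT) = 1.551598
x(T) = p + (x₀−p)·cosh(ωT) + (ẋ₀/ω)·sinh(ωT) ⇒ p·(1 − cosh) = x(T) − x₀·cosh − (ẋ₀/ω)·sinh
numerator   = -1.0546 − (0.0415)·1.845930 − (-0.9167/3.2101)·1.551598 = -0.688120
denominator = 1 − 1.845930 = -0.845930
p = -0.688120 / -0.845930 = 0.8134

p = 0.8134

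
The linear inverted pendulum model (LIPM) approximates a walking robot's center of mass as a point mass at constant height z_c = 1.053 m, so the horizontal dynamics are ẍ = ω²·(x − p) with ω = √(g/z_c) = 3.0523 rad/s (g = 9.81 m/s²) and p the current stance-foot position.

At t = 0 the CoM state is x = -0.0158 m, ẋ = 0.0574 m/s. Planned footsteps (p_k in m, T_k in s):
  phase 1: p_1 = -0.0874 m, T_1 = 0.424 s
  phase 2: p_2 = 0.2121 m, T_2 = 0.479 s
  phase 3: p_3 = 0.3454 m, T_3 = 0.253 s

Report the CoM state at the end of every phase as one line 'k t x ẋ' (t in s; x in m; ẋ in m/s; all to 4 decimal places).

phase 1: p=-0.0874, T=0.424, ωT=1.294175, cosh=1.961055, sinh=1.686931; start (x,ẋ)=(-0.015800, 0.057400) → end (x,ẋ)=(0.084735, 0.481234)
phase 2: p=0.2121, T=0.479, ωT=1.462052, cosh=2.273282, sinh=2.041521; start (x,ẋ)=(0.084735, 0.481234) → end (x,ẋ)=(0.244436, 0.300328)
phase 3: p=0.3454, T=0.253, ωT=0.772232, cosh=1.313286, sinh=0.851306; start (x,ẋ)=(0.244436, 0.300328) → end (x,ẋ)=(0.296568, 0.132067)

1 0.4240 0.0847 0.4812
2 0.9030 0.2444 0.3003
3 1.1560 0.2966 0.1321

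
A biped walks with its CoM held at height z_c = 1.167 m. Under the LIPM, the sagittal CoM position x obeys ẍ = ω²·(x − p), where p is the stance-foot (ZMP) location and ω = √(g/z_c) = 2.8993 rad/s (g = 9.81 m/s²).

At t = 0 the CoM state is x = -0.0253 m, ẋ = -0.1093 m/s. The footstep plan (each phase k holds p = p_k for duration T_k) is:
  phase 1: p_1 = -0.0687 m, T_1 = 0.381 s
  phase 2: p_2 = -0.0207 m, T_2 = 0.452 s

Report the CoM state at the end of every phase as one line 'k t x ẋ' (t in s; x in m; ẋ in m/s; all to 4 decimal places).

phase 1: p=-0.0687, T=0.381, ωT=1.104633, cosh=1.674725, sinh=1.343393; start (x,ẋ)=(-0.025300, -0.109300) → end (x,ẋ)=(-0.046661, -0.014009)
phase 2: p=-0.0207, T=0.452, ωT=1.310484, cosh=1.988828, sinh=1.719138; start (x,ẋ)=(-0.046661, -0.014009) → end (x,ẋ)=(-0.080639, -0.157259)

1 0.3810 -0.0467 -0.0140
2 0.8330 -0.0806 -0.1573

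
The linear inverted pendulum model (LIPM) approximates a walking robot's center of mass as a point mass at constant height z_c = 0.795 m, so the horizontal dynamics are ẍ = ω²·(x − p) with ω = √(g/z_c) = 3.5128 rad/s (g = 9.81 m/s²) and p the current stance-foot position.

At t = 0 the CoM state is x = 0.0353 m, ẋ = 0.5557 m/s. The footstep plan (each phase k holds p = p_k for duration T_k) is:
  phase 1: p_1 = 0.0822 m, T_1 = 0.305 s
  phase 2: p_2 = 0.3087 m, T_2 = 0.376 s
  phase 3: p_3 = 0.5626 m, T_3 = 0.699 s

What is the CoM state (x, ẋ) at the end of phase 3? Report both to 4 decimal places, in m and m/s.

x = 1.2172, ẋ = 2.3999

phase 1: p=0.0822, T=0.305, ωT=1.071404, cosh=1.631001, sinh=1.288474; start (x,ẋ)=(0.035300, 0.555700) → end (x,ẋ)=(0.209533, 0.694071)
phase 2: p=0.3087, T=0.376, ωT=1.320813, cosh=2.006692, sinh=1.739774; start (x,ẋ)=(0.209533, 0.694071) → end (x,ẋ)=(0.453454, 0.786733)
phase 3: p=0.5626, T=0.699, ωT=2.455447, cosh=5.868734, sinh=5.782909; start (x,ẋ)=(0.453454, 0.786733) → end (x,ẋ)=(1.217200, 2.399905)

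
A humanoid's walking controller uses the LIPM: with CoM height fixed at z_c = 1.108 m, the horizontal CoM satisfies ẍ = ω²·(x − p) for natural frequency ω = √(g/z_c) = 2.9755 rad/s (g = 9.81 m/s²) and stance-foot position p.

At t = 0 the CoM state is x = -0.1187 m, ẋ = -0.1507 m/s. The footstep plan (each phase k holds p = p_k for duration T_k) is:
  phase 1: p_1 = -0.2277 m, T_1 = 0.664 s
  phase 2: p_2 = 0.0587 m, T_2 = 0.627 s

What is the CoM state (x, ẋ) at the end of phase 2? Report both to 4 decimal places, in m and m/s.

phase 1: p=-0.2277, T=0.664, ωT=1.975732, cosh=3.675278, sinh=3.536619; start (x,ẋ)=(-0.118700, -0.150700) → end (x,ẋ)=(-0.006214, 0.593165)
phase 2: p=0.0587, T=0.627, ωT=1.865638, cosh=3.307428, sinh=3.152631; start (x,ẋ)=(-0.006214, 0.593165) → end (x,ẋ)=(0.472479, 1.352920)

x = 0.4725, ẋ = 1.3529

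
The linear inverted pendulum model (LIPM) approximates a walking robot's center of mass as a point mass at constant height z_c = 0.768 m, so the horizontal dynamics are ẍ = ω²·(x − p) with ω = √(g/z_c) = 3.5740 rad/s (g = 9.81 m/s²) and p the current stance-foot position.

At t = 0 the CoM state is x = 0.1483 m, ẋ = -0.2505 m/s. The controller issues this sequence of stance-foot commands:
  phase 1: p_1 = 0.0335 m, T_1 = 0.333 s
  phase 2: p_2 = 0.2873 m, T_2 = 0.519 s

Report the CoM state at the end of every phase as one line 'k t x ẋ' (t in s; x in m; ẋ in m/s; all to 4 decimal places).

phase 1: p=0.0335, T=0.333, ωT=1.190142, cosh=1.795863, sinh=1.491685; start (x,ẋ)=(0.148300, -0.250500) → end (x,ẋ)=(0.135114, 0.162167)
phase 2: p=0.2873, T=0.519, ωT=1.854906, cosh=3.273783, sinh=3.117315; start (x,ẋ)=(0.135114, 0.162167) → end (x,ẋ)=(-0.069480, -1.164651)

1 0.3330 0.1351 0.1622
2 0.8520 -0.0695 -1.1647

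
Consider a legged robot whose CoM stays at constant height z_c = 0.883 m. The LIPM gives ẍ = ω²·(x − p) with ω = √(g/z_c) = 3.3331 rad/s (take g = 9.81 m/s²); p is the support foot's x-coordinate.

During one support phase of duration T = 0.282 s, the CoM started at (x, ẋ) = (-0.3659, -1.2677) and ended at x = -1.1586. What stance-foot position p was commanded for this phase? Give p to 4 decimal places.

p = 0.4341

ωT = 3.3331·0.282 = 0.939934; cosh(ωT) = 1.475233, sinh(ωT) = 1.084580
x(T) = p + (x₀−p)·cosh(ωT) + (ẋ₀/ω)·sinh(ωT) ⇒ p·(1 − cosh) = x(T) − x₀·cosh − (ẋ₀/ω)·sinh
numerator   = -1.1586 − (-0.3659)·1.475233 − (-1.2677/3.3331)·1.084580 = -0.206307
denominator = 1 − 1.475233 = -0.475233
p = -0.206307 / -0.475233 = 0.4341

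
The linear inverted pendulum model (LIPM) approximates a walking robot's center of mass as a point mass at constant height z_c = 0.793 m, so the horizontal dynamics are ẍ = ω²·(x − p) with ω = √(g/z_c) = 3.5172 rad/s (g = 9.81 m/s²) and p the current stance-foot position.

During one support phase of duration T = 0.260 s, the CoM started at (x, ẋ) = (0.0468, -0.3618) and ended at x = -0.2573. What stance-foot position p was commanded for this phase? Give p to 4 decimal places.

p = 0.4850

ωT = 3.5172·0.260 = 0.914472; cosh(ωT) = 1.448093, sinh(ωT) = 1.047365
x(T) = p + (x₀−p)·cosh(ωT) + (ẋ₀/ω)·sinh(ωT) ⇒ p·(1 − cosh) = x(T) − x₀·cosh − (ẋ₀/ω)·sinh
numerator   = -0.2573 − (0.0468)·1.448093 − (-0.3618/3.5172)·1.047365 = -0.217333
denominator = 1 − 1.448093 = -0.448093
p = -0.217333 / -0.448093 = 0.4850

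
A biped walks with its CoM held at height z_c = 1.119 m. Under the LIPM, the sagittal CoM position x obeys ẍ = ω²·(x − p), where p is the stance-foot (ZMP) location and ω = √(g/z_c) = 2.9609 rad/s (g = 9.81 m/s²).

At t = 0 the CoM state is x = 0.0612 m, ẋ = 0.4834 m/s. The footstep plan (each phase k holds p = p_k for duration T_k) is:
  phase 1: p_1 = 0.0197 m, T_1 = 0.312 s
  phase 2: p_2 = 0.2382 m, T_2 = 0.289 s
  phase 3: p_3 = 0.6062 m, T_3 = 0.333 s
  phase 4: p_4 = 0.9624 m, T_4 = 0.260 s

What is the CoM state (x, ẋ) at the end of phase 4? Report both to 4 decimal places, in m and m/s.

phase 1: p=0.0197, T=0.312, ωT=0.923801, cosh=1.457927, sinh=1.060919; start (x,ẋ)=(0.061200, 0.483400) → end (x,ẋ)=(0.253411, 0.835125)
phase 2: p=0.2382, T=0.289, ωT=0.855700, cosh=1.389003, sinh=0.964018; start (x,ẋ)=(0.253411, 0.835125) → end (x,ẋ)=(0.531230, 1.203408)
phase 3: p=0.6062, T=0.333, ωT=0.985980, cosh=1.526755, sinh=1.153682; start (x,ẋ)=(0.531230, 1.203408) → end (x,ẋ)=(0.960634, 1.581217)
phase 4: p=0.9624, T=0.260, ωT=0.769834, cosh=1.311249, sinh=0.848159; start (x,ẋ)=(0.960634, 1.581217) → end (x,ẋ)=(1.413029, 2.068934)

x = 1.4130, ẋ = 2.0689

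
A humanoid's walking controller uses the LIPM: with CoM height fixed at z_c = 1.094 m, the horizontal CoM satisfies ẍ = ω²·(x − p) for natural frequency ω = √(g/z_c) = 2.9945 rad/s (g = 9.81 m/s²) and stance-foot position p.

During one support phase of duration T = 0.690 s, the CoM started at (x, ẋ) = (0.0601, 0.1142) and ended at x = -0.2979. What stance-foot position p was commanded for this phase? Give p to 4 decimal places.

ωT = 2.9945·0.690 = 2.066205; cosh(ωT) = 4.010735, sinh(ωT) = 3.884070
x(T) = p + (x₀−p)·cosh(ωT) + (ẋ₀/ω)·sinh(ωT) ⇒ p·(1 − cosh) = x(T) − x₀·cosh − (ẋ₀/ω)·sinh
numerator   = -0.2979 − (0.0601)·4.010735 − (0.1142/2.9945)·3.884070 = -0.687070
denominator = 1 − 4.010735 = -3.010735
p = -0.687070 / -3.010735 = 0.2282

p = 0.2282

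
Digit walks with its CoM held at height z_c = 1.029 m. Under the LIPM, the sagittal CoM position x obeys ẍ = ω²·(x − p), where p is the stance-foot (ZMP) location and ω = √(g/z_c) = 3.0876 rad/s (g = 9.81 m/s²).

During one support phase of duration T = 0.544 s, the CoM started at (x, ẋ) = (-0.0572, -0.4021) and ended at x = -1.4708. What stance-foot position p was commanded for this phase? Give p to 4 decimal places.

ωT = 3.0876·0.544 = 1.679654; cosh(ωT) = 2.775070, sinh(ωT) = 2.588632
x(T) = p + (x₀−p)·cosh(ωT) + (ẋ₀/ω)·sinh(ωT) ⇒ p·(1 − cosh) = x(T) − x₀·cosh − (ẋ₀/ω)·sinh
numerator   = -1.4708 − (-0.0572)·2.775070 − (-0.4021/3.0876)·2.588632 = -0.974947
denominator = 1 − 2.775070 = -1.775070
p = -0.974947 / -1.775070 = 0.5492

p = 0.5492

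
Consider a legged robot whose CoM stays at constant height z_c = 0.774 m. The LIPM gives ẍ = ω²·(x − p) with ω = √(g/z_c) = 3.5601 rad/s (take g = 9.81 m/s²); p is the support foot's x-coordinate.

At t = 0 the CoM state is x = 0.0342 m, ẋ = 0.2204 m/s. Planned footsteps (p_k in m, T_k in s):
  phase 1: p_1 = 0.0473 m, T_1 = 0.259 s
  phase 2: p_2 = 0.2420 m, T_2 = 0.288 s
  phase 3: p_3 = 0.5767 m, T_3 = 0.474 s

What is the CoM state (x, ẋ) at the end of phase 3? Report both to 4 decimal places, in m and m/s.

x = -0.9087, ẋ = -5.0149

phase 1: p=0.0473, T=0.259, ωT=0.922066, cosh=1.456088, sinh=1.058392; start (x,ẋ)=(0.034200, 0.220400) → end (x,ẋ)=(0.093749, 0.271561)
phase 2: p=0.2420, T=0.288, ωT=1.025309, cosh=1.573321, sinh=1.214635; start (x,ẋ)=(0.093749, 0.271561) → end (x,ẋ)=(0.101404, -0.213819)
phase 3: p=0.5767, T=0.474, ωT=1.687487, cosh=2.795432, sinh=2.610449; start (x,ẋ)=(0.101404, -0.213819) → end (x,ẋ)=(-0.908741, -5.014859)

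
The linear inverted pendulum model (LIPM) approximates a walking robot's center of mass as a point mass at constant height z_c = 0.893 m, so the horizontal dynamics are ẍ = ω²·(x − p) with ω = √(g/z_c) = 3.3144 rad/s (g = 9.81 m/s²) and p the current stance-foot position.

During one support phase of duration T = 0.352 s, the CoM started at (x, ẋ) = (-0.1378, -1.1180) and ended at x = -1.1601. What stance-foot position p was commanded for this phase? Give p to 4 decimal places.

ωT = 3.3144·0.352 = 1.166669; cosh(ωT) = 1.761340, sinh(ωT) = 1.449937
x(T) = p + (x₀−p)·cosh(ωT) + (ẋ₀/ω)·sinh(ωT) ⇒ p·(1 − cosh) = x(T) − x₀·cosh − (ẋ₀/ω)·sinh
numerator   = -1.1601 − (-0.1378)·1.761340 − (-1.1180/3.3144)·1.449937 = -0.428300
denominator = 1 − 1.761340 = -0.761340
p = -0.428300 / -0.761340 = 0.5626

p = 0.5626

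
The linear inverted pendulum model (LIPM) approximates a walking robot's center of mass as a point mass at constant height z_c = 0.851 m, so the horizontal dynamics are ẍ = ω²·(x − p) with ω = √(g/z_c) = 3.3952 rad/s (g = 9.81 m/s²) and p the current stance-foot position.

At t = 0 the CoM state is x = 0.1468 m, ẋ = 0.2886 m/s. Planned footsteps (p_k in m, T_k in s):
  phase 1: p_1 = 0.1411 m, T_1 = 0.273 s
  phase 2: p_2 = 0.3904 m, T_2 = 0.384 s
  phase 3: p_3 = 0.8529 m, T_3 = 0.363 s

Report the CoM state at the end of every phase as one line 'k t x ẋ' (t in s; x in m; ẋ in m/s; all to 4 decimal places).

1 0.2730 0.2400 0.4423
2 0.6570 0.3152 0.0035
3 1.0200 -0.1459 -2.8577

phase 1: p=0.1411, T=0.273, ωT=0.926890, cosh=1.461210, sinh=1.065428; start (x,ẋ)=(0.146800, 0.288600) → end (x,ẋ)=(0.239993, 0.442324)
phase 2: p=0.3904, T=0.384, ωT=1.303757, cosh=1.977309, sinh=1.705799; start (x,ẋ)=(0.239993, 0.442324) → end (x,ẋ)=(0.315229, 0.003524)
phase 3: p=0.8529, T=0.363, ωT=1.232458, cosh=1.860612, sinh=1.569036; start (x,ẋ)=(0.315229, 0.003524) → end (x,ẋ)=(-0.145869, -2.857722)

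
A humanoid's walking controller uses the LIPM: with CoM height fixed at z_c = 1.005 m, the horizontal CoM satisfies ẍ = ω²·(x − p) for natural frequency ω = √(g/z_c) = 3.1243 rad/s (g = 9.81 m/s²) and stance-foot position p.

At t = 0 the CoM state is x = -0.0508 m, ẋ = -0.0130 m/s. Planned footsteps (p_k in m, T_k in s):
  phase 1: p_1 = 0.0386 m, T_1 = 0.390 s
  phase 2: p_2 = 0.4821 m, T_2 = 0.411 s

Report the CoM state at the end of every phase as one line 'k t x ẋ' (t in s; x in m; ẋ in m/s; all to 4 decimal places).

1 0.3900 -0.1322 -0.4549
2 0.8010 -0.9550 -4.0844

phase 1: p=0.0386, T=0.390, ωT=1.218477, cosh=1.838857, sinh=1.543176; start (x,ẋ)=(-0.050800, -0.013000) → end (x,ẋ)=(-0.132215, -0.454933)
phase 2: p=0.4821, T=0.411, ωT=1.284087, cosh=1.944137, sinh=1.667234; start (x,ẋ)=(-0.132215, -0.454933) → end (x,ẋ)=(-0.954980, -4.084381)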